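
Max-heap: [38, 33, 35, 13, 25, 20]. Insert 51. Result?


Append 51: [38, 33, 35, 13, 25, 20, 51]
Bubble up: swap idx 6(51) with idx 2(35); swap idx 2(51) with idx 0(38)
Result: [51, 33, 38, 13, 25, 20, 35]


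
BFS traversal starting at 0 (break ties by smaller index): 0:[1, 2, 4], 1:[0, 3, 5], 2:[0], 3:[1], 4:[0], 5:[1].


BFS queue: start with [0]
Visit order: [0, 1, 2, 4, 3, 5]


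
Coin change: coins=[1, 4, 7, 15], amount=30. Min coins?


dp[0]=0; dp[i]=1+min(dp[i-c] for c in coins)
...dp[25]=4, dp[26]=3, dp[27]=4, dp[28]=4, dp[29]=3, dp[30]=2
Minimum coins for 30 = 2


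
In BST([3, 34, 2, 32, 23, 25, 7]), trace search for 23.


BST root = 3
Search for 23: compare at each node
Path: [3, 34, 32, 23]


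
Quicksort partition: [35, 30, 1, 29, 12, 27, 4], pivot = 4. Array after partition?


Elements <= 4 go left of pivot.
Result: [1, 4, 35, 29, 12, 27, 30], pivot at index 1


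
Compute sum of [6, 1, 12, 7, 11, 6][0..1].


Prefix sums: [0, 6, 7, 19, 26, 37, 43]
Sum[0..1] = prefix[2] - prefix[0] = 7 - 0 = 7


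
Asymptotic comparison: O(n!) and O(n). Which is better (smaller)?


linear grows slower than factorial
O(n) is asymptotically smaller; O(n!) grows faster


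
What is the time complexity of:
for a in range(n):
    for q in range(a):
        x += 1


Per nesting level: O(n) * O(n) [triangular over a] = O(n^2)
Complexity: O(n^2)


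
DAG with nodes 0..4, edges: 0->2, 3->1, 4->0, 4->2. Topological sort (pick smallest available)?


Kahn's algorithm, process smallest node first
Order: [3, 1, 4, 0, 2]


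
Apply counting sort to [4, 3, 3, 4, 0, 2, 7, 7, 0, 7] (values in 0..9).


Count array: [2, 0, 1, 2, 2, 0, 0, 3, 0, 0]
Reconstruct: [0, 0, 2, 3, 3, 4, 4, 7, 7, 7]


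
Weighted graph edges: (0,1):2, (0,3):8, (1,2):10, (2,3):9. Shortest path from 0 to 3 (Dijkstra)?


Dijkstra from 0:
Distances: {0: 0, 1: 2, 2: 12, 3: 8}
Shortest distance to 3 = 8, path = [0, 3]


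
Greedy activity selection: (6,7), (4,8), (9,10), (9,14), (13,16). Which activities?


Greedy: pick earliest-ending, then skip overlaps.
Selected (3 activities): [(6, 7), (9, 10), (13, 16)]


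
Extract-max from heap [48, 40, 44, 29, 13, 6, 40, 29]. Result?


Max = 48
Replace root with last, heapify down
Resulting heap: [44, 40, 40, 29, 13, 6, 29]


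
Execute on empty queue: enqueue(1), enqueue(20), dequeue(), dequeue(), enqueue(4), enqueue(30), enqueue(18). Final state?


enqueue(1) -> [1]
enqueue(20) -> [1, 20]
dequeue() returns 1 -> [20]
dequeue() returns 20 -> []
enqueue(4) -> [4]
enqueue(30) -> [4, 30]
enqueue(18) -> [4, 30, 18]
Final queue (front to back): [4, 30, 18]


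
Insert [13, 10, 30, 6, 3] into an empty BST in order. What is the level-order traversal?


Root = 13; build tree by BST insertion.
Level-Order traversal: [13, 10, 30, 6, 3]


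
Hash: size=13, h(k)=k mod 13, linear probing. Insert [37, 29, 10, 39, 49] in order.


Insertions: 37->slot 11; 29->slot 3; 10->slot 10; 39->slot 0; 49->slot 12
Table: [39, None, None, 29, None, None, None, None, None, None, 10, 37, 49]


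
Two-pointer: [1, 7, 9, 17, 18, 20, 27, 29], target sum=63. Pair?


Two pointers: lo=0, hi=7
No pair sums to 63


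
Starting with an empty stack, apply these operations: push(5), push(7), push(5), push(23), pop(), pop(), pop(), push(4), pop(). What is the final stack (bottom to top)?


push(5) -> [5]
push(7) -> [5, 7]
push(5) -> [5, 7, 5]
push(23) -> [5, 7, 5, 23]
pop() returns 23 -> [5, 7, 5]
pop() returns 5 -> [5, 7]
pop() returns 7 -> [5]
push(4) -> [5, 4]
pop() returns 4 -> [5]
Final stack (bottom to top): [5]


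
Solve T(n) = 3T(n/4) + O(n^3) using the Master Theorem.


a=3, b=4, c=3. log_4(3)=0.792 < c=3. Case 3: O(n^c) = O(n^3)
Complexity: O(n^3)


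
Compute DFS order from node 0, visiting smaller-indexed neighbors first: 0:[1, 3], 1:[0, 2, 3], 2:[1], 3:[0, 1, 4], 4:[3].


DFS stack-based: start with [0]
Visit order: [0, 1, 2, 3, 4]


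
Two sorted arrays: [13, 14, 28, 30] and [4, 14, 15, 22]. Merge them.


Compare heads, take smaller each step.
Merged: [4, 13, 14, 14, 15, 22, 28, 30]


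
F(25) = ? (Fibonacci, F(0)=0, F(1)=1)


F(n)=F(n-1)+F(n-2)
...F(23)=28657, F(24)=46368, F(25)=75025


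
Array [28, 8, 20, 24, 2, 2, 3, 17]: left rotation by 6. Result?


Left rotate by 6: [3, 17, 28, 8, 20, 24, 2, 2]


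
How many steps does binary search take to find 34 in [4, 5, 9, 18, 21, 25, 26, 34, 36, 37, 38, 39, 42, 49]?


Search for 34:
[0,13] mid=6 arr[6]=26
[7,13] mid=10 arr[10]=38
[7,9] mid=8 arr[8]=36
[7,7] mid=7 arr[7]=34
Total: 4 comparisons


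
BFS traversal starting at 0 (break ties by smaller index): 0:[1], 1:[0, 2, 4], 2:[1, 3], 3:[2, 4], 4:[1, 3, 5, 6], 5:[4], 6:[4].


BFS queue: start with [0]
Visit order: [0, 1, 2, 4, 3, 5, 6]


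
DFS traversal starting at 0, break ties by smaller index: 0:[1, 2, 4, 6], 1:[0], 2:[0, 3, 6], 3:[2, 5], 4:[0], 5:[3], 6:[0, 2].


DFS stack-based: start with [0]
Visit order: [0, 1, 2, 3, 5, 6, 4]


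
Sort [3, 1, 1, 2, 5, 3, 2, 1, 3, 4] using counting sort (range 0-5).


Count array: [0, 3, 2, 3, 1, 1]
Reconstruct: [1, 1, 1, 2, 2, 3, 3, 3, 4, 5]


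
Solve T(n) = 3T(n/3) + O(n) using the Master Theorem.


a=3, b=3, c=1. log_3(3)=1 = c=1. Case 2: O(n^c log n) = O(n log n)
Complexity: O(n log n)


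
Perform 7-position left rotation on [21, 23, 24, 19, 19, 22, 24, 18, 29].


Left rotate by 7: [18, 29, 21, 23, 24, 19, 19, 22, 24]


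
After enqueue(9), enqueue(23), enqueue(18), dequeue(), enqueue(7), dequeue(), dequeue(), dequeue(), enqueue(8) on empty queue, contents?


enqueue(9) -> [9]
enqueue(23) -> [9, 23]
enqueue(18) -> [9, 23, 18]
dequeue() returns 9 -> [23, 18]
enqueue(7) -> [23, 18, 7]
dequeue() returns 23 -> [18, 7]
dequeue() returns 18 -> [7]
dequeue() returns 7 -> []
enqueue(8) -> [8]
Final queue (front to back): [8]


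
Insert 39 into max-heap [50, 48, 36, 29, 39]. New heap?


Append 39: [50, 48, 36, 29, 39, 39]
Bubble up: swap idx 5(39) with idx 2(36)
Result: [50, 48, 39, 29, 39, 36]


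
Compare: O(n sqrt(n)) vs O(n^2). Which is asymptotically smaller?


n^1.5 grows slower than quadratic
O(n sqrt(n)) is asymptotically smaller; O(n^2) grows faster


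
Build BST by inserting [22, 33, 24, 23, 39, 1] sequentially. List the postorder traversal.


Root = 22; build tree by BST insertion.
Postorder traversal: [1, 23, 24, 39, 33, 22]


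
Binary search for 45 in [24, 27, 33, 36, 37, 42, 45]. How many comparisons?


Search for 45:
[0,6] mid=3 arr[3]=36
[4,6] mid=5 arr[5]=42
[6,6] mid=6 arr[6]=45
Total: 3 comparisons


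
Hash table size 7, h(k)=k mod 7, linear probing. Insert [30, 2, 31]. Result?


Insertions: 30->slot 2; 2->slot 3; 31->slot 4
Table: [None, None, 30, 2, 31, None, None]


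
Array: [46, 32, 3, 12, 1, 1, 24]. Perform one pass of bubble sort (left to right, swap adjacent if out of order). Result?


After one pass: [32, 3, 12, 1, 1, 24, 46]


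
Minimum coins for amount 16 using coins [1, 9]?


dp[0]=0; dp[i]=1+min(dp[i-c] for c in coins)
...dp[11]=3, dp[12]=4, dp[13]=5, dp[14]=6, dp[15]=7, dp[16]=8
Minimum coins for 16 = 8


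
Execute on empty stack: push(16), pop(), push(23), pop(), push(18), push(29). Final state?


push(16) -> [16]
pop() returns 16 -> []
push(23) -> [23]
pop() returns 23 -> []
push(18) -> [18]
push(29) -> [18, 29]
Final stack (bottom to top): [18, 29]


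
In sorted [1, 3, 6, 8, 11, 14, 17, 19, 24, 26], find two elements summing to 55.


Two pointers: lo=0, hi=9
No pair sums to 55


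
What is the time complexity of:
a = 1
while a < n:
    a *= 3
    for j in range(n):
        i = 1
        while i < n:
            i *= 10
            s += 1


Per nesting level: O(log n) * O(n) * O(log n) = O(n (log n)^2)
Complexity: O(n (log n)^2)


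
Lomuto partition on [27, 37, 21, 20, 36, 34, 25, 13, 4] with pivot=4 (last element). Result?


Elements <= 4 go left of pivot.
Result: [4, 37, 21, 20, 36, 34, 25, 13, 27], pivot at index 0


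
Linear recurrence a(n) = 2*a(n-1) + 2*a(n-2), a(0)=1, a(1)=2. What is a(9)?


Build bottom-up:
...a(7)=896, a(8)=2448, a(9)=2*2448+2*896=6688


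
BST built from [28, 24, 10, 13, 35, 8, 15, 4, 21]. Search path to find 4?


BST root = 28
Search for 4: compare at each node
Path: [28, 24, 10, 8, 4]


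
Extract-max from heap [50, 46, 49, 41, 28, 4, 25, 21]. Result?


Max = 50
Replace root with last, heapify down
Resulting heap: [49, 46, 25, 41, 28, 4, 21]


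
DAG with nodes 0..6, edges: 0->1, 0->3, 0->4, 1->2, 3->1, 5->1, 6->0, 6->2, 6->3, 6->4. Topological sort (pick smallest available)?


Kahn's algorithm, process smallest node first
Order: [5, 6, 0, 3, 1, 2, 4]


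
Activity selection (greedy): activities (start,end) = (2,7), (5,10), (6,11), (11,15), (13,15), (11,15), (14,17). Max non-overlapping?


Greedy: pick earliest-ending, then skip overlaps.
Selected (2 activities): [(2, 7), (11, 15)]


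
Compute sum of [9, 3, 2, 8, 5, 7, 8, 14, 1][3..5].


Prefix sums: [0, 9, 12, 14, 22, 27, 34, 42, 56, 57]
Sum[3..5] = prefix[6] - prefix[3] = 34 - 14 = 20


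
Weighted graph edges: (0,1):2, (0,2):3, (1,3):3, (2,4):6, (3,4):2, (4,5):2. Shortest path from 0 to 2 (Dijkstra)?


Dijkstra from 0:
Distances: {0: 0, 1: 2, 2: 3, 3: 5, 4: 7, 5: 9}
Shortest distance to 2 = 3, path = [0, 2]


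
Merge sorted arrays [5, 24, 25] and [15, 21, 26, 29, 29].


Compare heads, take smaller each step.
Merged: [5, 15, 21, 24, 25, 26, 29, 29]


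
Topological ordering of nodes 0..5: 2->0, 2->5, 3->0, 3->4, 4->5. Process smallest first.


Kahn's algorithm, process smallest node first
Order: [1, 2, 3, 0, 4, 5]


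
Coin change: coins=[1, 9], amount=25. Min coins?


dp[0]=0; dp[i]=1+min(dp[i-c] for c in coins)
...dp[20]=4, dp[21]=5, dp[22]=6, dp[23]=7, dp[24]=8, dp[25]=9
Minimum coins for 25 = 9


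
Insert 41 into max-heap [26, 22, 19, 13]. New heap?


Append 41: [26, 22, 19, 13, 41]
Bubble up: swap idx 4(41) with idx 1(22); swap idx 1(41) with idx 0(26)
Result: [41, 26, 19, 13, 22]


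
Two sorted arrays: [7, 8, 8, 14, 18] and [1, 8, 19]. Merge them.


Compare heads, take smaller each step.
Merged: [1, 7, 8, 8, 8, 14, 18, 19]


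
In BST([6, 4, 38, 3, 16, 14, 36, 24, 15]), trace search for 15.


BST root = 6
Search for 15: compare at each node
Path: [6, 38, 16, 14, 15]


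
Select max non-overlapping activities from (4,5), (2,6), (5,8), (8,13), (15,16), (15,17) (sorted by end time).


Greedy: pick earliest-ending, then skip overlaps.
Selected (4 activities): [(4, 5), (5, 8), (8, 13), (15, 16)]


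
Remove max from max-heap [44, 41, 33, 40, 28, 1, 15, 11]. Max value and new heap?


Max = 44
Replace root with last, heapify down
Resulting heap: [41, 40, 33, 11, 28, 1, 15]


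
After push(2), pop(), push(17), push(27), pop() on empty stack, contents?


push(2) -> [2]
pop() returns 2 -> []
push(17) -> [17]
push(27) -> [17, 27]
pop() returns 27 -> [17]
Final stack (bottom to top): [17]


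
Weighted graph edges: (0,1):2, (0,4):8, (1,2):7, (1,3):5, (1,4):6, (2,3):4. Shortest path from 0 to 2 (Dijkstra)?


Dijkstra from 0:
Distances: {0: 0, 1: 2, 2: 9, 3: 7, 4: 8}
Shortest distance to 2 = 9, path = [0, 1, 2]


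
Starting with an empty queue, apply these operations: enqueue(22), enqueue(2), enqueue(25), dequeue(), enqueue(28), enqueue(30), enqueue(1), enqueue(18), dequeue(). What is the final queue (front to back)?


enqueue(22) -> [22]
enqueue(2) -> [22, 2]
enqueue(25) -> [22, 2, 25]
dequeue() returns 22 -> [2, 25]
enqueue(28) -> [2, 25, 28]
enqueue(30) -> [2, 25, 28, 30]
enqueue(1) -> [2, 25, 28, 30, 1]
enqueue(18) -> [2, 25, 28, 30, 1, 18]
dequeue() returns 2 -> [25, 28, 30, 1, 18]
Final queue (front to back): [25, 28, 30, 1, 18]


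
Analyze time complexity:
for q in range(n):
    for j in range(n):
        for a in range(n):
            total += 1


Per nesting level: O(n) * O(n) * O(n) = O(n^3)
Complexity: O(n^3)


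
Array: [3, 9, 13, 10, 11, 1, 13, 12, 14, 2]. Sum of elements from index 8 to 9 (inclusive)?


Prefix sums: [0, 3, 12, 25, 35, 46, 47, 60, 72, 86, 88]
Sum[8..9] = prefix[10] - prefix[8] = 88 - 72 = 16


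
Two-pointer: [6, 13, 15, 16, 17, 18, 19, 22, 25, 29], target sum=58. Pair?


Two pointers: lo=0, hi=9
No pair sums to 58


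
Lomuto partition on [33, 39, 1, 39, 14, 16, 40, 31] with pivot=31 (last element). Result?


Elements <= 31 go left of pivot.
Result: [1, 14, 16, 31, 39, 33, 40, 39], pivot at index 3


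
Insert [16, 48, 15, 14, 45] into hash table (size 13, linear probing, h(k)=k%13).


Insertions: 16->slot 3; 48->slot 9; 15->slot 2; 14->slot 1; 45->slot 6
Table: [None, 14, 15, 16, None, None, 45, None, None, 48, None, None, None]


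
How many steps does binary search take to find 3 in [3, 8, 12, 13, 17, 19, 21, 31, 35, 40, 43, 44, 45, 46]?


Search for 3:
[0,13] mid=6 arr[6]=21
[0,5] mid=2 arr[2]=12
[0,1] mid=0 arr[0]=3
Total: 3 comparisons


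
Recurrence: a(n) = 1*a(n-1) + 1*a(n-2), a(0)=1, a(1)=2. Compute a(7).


Build bottom-up:
...a(5)=13, a(6)=21, a(7)=1*21+1*13=34


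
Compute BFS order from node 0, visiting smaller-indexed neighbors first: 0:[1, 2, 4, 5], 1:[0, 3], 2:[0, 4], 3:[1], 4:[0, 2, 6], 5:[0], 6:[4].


BFS queue: start with [0]
Visit order: [0, 1, 2, 4, 5, 3, 6]


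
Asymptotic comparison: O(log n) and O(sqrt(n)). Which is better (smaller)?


logarithmic grows slower than sublinear
O(log n) is asymptotically smaller; O(sqrt(n)) grows faster


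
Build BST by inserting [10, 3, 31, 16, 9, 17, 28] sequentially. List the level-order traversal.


Root = 10; build tree by BST insertion.
Level-Order traversal: [10, 3, 31, 9, 16, 17, 28]


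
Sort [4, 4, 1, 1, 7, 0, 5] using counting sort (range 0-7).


Count array: [1, 2, 0, 0, 2, 1, 0, 1]
Reconstruct: [0, 1, 1, 4, 4, 5, 7]


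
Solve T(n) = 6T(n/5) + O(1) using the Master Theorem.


a=6, b=5, c=0. log_5(6)=1.113 > c=0. Case 1: O(n^log_b(a)) = O(n^1.113)
Complexity: O(n^1.113)


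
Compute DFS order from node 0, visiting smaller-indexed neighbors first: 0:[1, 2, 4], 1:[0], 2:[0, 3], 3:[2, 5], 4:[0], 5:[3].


DFS stack-based: start with [0]
Visit order: [0, 1, 2, 3, 5, 4]


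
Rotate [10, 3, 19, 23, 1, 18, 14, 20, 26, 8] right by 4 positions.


Right rotate by 4: [14, 20, 26, 8, 10, 3, 19, 23, 1, 18]


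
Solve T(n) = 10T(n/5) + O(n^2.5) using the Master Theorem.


a=10, b=5, c=2.5. log_5(10)=1.431 < c=2.5. Case 3: O(n^c) = O(n^2.500)
Complexity: O(n^2.500)


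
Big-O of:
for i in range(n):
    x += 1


Per nesting level: O(n) = O(n)
Complexity: O(n)


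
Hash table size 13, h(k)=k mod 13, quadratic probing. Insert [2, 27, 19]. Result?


Insertions: 2->slot 2; 27->slot 1; 19->slot 6
Table: [None, 27, 2, None, None, None, 19, None, None, None, None, None, None]


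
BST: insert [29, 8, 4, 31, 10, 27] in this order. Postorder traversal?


Root = 29; build tree by BST insertion.
Postorder traversal: [4, 27, 10, 8, 31, 29]


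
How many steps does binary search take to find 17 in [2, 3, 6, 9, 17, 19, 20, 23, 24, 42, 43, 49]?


Search for 17:
[0,11] mid=5 arr[5]=19
[0,4] mid=2 arr[2]=6
[3,4] mid=3 arr[3]=9
[4,4] mid=4 arr[4]=17
Total: 4 comparisons


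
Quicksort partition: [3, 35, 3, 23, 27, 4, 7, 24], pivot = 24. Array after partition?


Elements <= 24 go left of pivot.
Result: [3, 3, 23, 4, 7, 24, 27, 35], pivot at index 5


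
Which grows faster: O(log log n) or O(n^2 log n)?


double-logarithmic grows slower than n^2 log n
O(log log n) is asymptotically smaller; O(n^2 log n) grows faster


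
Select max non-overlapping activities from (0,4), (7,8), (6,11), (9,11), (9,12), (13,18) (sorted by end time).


Greedy: pick earliest-ending, then skip overlaps.
Selected (4 activities): [(0, 4), (7, 8), (9, 11), (13, 18)]


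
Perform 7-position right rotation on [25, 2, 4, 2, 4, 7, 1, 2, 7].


Right rotate by 7: [4, 2, 4, 7, 1, 2, 7, 25, 2]


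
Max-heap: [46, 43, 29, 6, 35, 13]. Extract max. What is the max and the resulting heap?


Max = 46
Replace root with last, heapify down
Resulting heap: [43, 35, 29, 6, 13]


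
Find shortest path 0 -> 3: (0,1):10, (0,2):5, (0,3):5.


Dijkstra from 0:
Distances: {0: 0, 1: 10, 2: 5, 3: 5}
Shortest distance to 3 = 5, path = [0, 3]


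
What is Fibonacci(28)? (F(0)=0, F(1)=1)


F(n)=F(n-1)+F(n-2)
...F(26)=121393, F(27)=196418, F(28)=317811


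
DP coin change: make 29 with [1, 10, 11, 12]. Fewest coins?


dp[0]=0; dp[i]=1+min(dp[i-c] for c in coins)
...dp[24]=2, dp[25]=3, dp[26]=4, dp[27]=5, dp[28]=6, dp[29]=7
Minimum coins for 29 = 7


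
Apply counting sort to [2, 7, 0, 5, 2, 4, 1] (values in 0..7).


Count array: [1, 1, 2, 0, 1, 1, 0, 1]
Reconstruct: [0, 1, 2, 2, 4, 5, 7]


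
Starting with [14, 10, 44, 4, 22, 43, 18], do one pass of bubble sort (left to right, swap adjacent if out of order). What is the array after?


After one pass: [10, 14, 4, 22, 43, 18, 44]


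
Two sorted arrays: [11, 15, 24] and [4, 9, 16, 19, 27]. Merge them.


Compare heads, take smaller each step.
Merged: [4, 9, 11, 15, 16, 19, 24, 27]


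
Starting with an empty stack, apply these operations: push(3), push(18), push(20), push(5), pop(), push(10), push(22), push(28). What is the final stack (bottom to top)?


push(3) -> [3]
push(18) -> [3, 18]
push(20) -> [3, 18, 20]
push(5) -> [3, 18, 20, 5]
pop() returns 5 -> [3, 18, 20]
push(10) -> [3, 18, 20, 10]
push(22) -> [3, 18, 20, 10, 22]
push(28) -> [3, 18, 20, 10, 22, 28]
Final stack (bottom to top): [3, 18, 20, 10, 22, 28]


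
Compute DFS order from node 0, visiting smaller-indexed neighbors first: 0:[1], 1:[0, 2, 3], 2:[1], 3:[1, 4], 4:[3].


DFS stack-based: start with [0]
Visit order: [0, 1, 2, 3, 4]


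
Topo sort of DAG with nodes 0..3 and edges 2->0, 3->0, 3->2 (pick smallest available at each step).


Kahn's algorithm, process smallest node first
Order: [1, 3, 2, 0]


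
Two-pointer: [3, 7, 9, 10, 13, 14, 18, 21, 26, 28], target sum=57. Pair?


Two pointers: lo=0, hi=9
No pair sums to 57


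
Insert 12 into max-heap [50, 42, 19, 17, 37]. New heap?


Append 12: [50, 42, 19, 17, 37, 12]
Bubble up: no swaps needed
Result: [50, 42, 19, 17, 37, 12]


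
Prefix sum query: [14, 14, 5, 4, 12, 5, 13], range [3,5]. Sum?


Prefix sums: [0, 14, 28, 33, 37, 49, 54, 67]
Sum[3..5] = prefix[6] - prefix[3] = 54 - 33 = 21


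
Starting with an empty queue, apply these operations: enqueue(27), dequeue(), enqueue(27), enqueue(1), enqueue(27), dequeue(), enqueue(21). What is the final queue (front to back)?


enqueue(27) -> [27]
dequeue() returns 27 -> []
enqueue(27) -> [27]
enqueue(1) -> [27, 1]
enqueue(27) -> [27, 1, 27]
dequeue() returns 27 -> [1, 27]
enqueue(21) -> [1, 27, 21]
Final queue (front to back): [1, 27, 21]


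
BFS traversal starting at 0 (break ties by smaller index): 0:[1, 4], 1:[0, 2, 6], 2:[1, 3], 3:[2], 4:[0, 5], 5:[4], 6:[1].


BFS queue: start with [0]
Visit order: [0, 1, 4, 2, 6, 5, 3]


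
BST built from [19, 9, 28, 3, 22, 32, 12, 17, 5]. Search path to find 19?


BST root = 19
Search for 19: compare at each node
Path: [19]


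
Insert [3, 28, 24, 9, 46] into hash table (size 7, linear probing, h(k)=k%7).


Insertions: 3->slot 3; 28->slot 0; 24->slot 4; 9->slot 2; 46->slot 5
Table: [28, None, 9, 3, 24, 46, None]


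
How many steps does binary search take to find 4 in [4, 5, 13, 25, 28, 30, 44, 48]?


Search for 4:
[0,7] mid=3 arr[3]=25
[0,2] mid=1 arr[1]=5
[0,0] mid=0 arr[0]=4
Total: 3 comparisons


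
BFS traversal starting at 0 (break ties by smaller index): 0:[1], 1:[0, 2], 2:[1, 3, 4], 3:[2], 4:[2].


BFS queue: start with [0]
Visit order: [0, 1, 2, 3, 4]


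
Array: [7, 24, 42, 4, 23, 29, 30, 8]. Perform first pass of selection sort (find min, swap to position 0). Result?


After one pass: [4, 24, 42, 7, 23, 29, 30, 8]


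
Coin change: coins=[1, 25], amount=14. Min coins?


dp[0]=0; dp[i]=1+min(dp[i-c] for c in coins)
...dp[9]=9, dp[10]=10, dp[11]=11, dp[12]=12, dp[13]=13, dp[14]=14
Minimum coins for 14 = 14


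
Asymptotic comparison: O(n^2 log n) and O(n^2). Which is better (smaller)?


quadratic grows slower than n^2 log n
O(n^2) is asymptotically smaller; O(n^2 log n) grows faster


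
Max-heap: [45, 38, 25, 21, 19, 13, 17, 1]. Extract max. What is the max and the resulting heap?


Max = 45
Replace root with last, heapify down
Resulting heap: [38, 21, 25, 1, 19, 13, 17]


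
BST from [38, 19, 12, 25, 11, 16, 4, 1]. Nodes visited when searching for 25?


BST root = 38
Search for 25: compare at each node
Path: [38, 19, 25]


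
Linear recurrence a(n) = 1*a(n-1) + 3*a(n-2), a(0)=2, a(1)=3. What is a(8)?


Build bottom-up:
...a(6)=234, a(7)=531, a(8)=1*531+3*234=1233


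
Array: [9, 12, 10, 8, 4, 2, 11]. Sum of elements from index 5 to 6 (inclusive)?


Prefix sums: [0, 9, 21, 31, 39, 43, 45, 56]
Sum[5..6] = prefix[7] - prefix[5] = 56 - 43 = 13


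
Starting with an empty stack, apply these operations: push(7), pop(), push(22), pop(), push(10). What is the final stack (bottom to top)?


push(7) -> [7]
pop() returns 7 -> []
push(22) -> [22]
pop() returns 22 -> []
push(10) -> [10]
Final stack (bottom to top): [10]


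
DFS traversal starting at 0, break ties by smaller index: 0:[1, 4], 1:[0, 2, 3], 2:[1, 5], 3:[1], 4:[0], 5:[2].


DFS stack-based: start with [0]
Visit order: [0, 1, 2, 5, 3, 4]


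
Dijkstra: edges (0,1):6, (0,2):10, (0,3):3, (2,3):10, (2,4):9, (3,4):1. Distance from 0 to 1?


Dijkstra from 0:
Distances: {0: 0, 1: 6, 2: 10, 3: 3, 4: 4}
Shortest distance to 1 = 6, path = [0, 1]


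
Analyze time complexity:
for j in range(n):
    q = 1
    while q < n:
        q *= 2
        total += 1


Per nesting level: O(n) * O(log n) = O(n log n)
Complexity: O(n log n)


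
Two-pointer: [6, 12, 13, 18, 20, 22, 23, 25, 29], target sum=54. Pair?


Two pointers: lo=0, hi=8
Found pair: (25, 29) summing to 54


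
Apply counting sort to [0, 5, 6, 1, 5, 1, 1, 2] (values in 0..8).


Count array: [1, 3, 1, 0, 0, 2, 1, 0, 0]
Reconstruct: [0, 1, 1, 1, 2, 5, 5, 6]


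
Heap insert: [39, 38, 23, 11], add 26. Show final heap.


Append 26: [39, 38, 23, 11, 26]
Bubble up: no swaps needed
Result: [39, 38, 23, 11, 26]


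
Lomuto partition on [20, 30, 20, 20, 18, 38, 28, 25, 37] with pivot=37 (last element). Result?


Elements <= 37 go left of pivot.
Result: [20, 30, 20, 20, 18, 28, 25, 37, 38], pivot at index 7


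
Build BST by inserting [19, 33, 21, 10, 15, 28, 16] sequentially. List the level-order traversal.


Root = 19; build tree by BST insertion.
Level-Order traversal: [19, 10, 33, 15, 21, 16, 28]


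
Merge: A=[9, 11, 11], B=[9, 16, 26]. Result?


Compare heads, take smaller each step.
Merged: [9, 9, 11, 11, 16, 26]


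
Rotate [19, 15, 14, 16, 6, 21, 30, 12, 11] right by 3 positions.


Right rotate by 3: [30, 12, 11, 19, 15, 14, 16, 6, 21]


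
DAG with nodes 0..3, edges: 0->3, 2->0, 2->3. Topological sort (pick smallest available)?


Kahn's algorithm, process smallest node first
Order: [1, 2, 0, 3]


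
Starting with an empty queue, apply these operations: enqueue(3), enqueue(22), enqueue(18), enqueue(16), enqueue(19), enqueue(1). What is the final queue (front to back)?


enqueue(3) -> [3]
enqueue(22) -> [3, 22]
enqueue(18) -> [3, 22, 18]
enqueue(16) -> [3, 22, 18, 16]
enqueue(19) -> [3, 22, 18, 16, 19]
enqueue(1) -> [3, 22, 18, 16, 19, 1]
Final queue (front to back): [3, 22, 18, 16, 19, 1]


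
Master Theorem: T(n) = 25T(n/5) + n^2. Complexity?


a=25, b=5, c=2. log_5(25)=2 = c=2. Case 2: O(n^c log n) = O(n^2 log n)
Complexity: O(n^2 log n)


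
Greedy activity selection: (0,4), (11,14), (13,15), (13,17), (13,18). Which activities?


Greedy: pick earliest-ending, then skip overlaps.
Selected (2 activities): [(0, 4), (11, 14)]


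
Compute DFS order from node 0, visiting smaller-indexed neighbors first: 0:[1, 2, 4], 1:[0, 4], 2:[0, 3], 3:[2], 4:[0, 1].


DFS stack-based: start with [0]
Visit order: [0, 1, 4, 2, 3]


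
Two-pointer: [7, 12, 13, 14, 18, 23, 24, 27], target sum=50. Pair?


Two pointers: lo=0, hi=7
Found pair: (23, 27) summing to 50


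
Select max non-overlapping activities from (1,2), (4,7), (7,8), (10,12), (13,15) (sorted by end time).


Greedy: pick earliest-ending, then skip overlaps.
Selected (5 activities): [(1, 2), (4, 7), (7, 8), (10, 12), (13, 15)]


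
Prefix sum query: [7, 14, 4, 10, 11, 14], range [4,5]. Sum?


Prefix sums: [0, 7, 21, 25, 35, 46, 60]
Sum[4..5] = prefix[6] - prefix[4] = 60 - 35 = 25


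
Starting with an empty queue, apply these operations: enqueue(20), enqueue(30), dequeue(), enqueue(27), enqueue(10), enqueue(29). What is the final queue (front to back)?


enqueue(20) -> [20]
enqueue(30) -> [20, 30]
dequeue() returns 20 -> [30]
enqueue(27) -> [30, 27]
enqueue(10) -> [30, 27, 10]
enqueue(29) -> [30, 27, 10, 29]
Final queue (front to back): [30, 27, 10, 29]


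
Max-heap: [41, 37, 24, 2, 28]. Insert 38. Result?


Append 38: [41, 37, 24, 2, 28, 38]
Bubble up: swap idx 5(38) with idx 2(24)
Result: [41, 37, 38, 2, 28, 24]


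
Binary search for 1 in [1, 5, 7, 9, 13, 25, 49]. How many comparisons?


Search for 1:
[0,6] mid=3 arr[3]=9
[0,2] mid=1 arr[1]=5
[0,0] mid=0 arr[0]=1
Total: 3 comparisons


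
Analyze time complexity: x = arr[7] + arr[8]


Analysis: constant-time operation, no loop
Complexity: O(1)


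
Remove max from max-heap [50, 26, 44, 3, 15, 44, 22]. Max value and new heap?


Max = 50
Replace root with last, heapify down
Resulting heap: [44, 26, 44, 3, 15, 22]


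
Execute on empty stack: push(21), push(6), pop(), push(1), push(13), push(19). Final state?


push(21) -> [21]
push(6) -> [21, 6]
pop() returns 6 -> [21]
push(1) -> [21, 1]
push(13) -> [21, 1, 13]
push(19) -> [21, 1, 13, 19]
Final stack (bottom to top): [21, 1, 13, 19]


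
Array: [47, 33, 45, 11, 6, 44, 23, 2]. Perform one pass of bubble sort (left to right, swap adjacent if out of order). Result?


After one pass: [33, 45, 11, 6, 44, 23, 2, 47]


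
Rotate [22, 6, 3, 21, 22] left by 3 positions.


Left rotate by 3: [21, 22, 22, 6, 3]


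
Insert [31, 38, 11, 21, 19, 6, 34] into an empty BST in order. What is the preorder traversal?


Root = 31; build tree by BST insertion.
Preorder traversal: [31, 11, 6, 21, 19, 38, 34]


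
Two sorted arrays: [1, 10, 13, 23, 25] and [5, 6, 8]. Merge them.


Compare heads, take smaller each step.
Merged: [1, 5, 6, 8, 10, 13, 23, 25]


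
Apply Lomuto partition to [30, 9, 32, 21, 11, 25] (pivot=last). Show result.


Elements <= 25 go left of pivot.
Result: [9, 21, 11, 25, 32, 30], pivot at index 3


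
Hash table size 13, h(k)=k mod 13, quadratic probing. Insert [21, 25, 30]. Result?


Insertions: 21->slot 8; 25->slot 12; 30->slot 4
Table: [None, None, None, None, 30, None, None, None, 21, None, None, None, 25]


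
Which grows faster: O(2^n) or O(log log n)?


double-logarithmic grows slower than exponential
O(log log n) is asymptotically smaller; O(2^n) grows faster


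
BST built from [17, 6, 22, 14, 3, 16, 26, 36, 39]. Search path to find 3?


BST root = 17
Search for 3: compare at each node
Path: [17, 6, 3]


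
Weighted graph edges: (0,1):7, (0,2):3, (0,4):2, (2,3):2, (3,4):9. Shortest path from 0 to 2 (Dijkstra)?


Dijkstra from 0:
Distances: {0: 0, 1: 7, 2: 3, 3: 5, 4: 2}
Shortest distance to 2 = 3, path = [0, 2]


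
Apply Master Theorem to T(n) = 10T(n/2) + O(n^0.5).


a=10, b=2, c=0.5. log_2(10)=3.322 > c=0.5. Case 1: O(n^log_b(a)) = O(n^3.322)
Complexity: O(n^3.322)


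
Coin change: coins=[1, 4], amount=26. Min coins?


dp[0]=0; dp[i]=1+min(dp[i-c] for c in coins)
...dp[21]=6, dp[22]=7, dp[23]=8, dp[24]=6, dp[25]=7, dp[26]=8
Minimum coins for 26 = 8


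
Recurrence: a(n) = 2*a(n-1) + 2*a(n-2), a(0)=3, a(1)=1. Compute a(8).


Build bottom-up:
...a(6)=384, a(7)=1048, a(8)=2*1048+2*384=2864


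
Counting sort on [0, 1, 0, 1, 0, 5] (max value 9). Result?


Count array: [3, 2, 0, 0, 0, 1, 0, 0, 0, 0]
Reconstruct: [0, 0, 0, 1, 1, 5]


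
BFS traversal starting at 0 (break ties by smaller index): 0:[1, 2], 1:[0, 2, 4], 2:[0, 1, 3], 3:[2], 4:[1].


BFS queue: start with [0]
Visit order: [0, 1, 2, 4, 3]


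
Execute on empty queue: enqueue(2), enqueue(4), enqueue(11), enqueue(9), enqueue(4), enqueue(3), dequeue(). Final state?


enqueue(2) -> [2]
enqueue(4) -> [2, 4]
enqueue(11) -> [2, 4, 11]
enqueue(9) -> [2, 4, 11, 9]
enqueue(4) -> [2, 4, 11, 9, 4]
enqueue(3) -> [2, 4, 11, 9, 4, 3]
dequeue() returns 2 -> [4, 11, 9, 4, 3]
Final queue (front to back): [4, 11, 9, 4, 3]


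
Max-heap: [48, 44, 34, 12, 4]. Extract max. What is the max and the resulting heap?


Max = 48
Replace root with last, heapify down
Resulting heap: [44, 12, 34, 4]


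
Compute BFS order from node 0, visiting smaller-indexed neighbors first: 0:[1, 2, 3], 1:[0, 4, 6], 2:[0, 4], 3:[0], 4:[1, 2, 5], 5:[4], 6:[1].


BFS queue: start with [0]
Visit order: [0, 1, 2, 3, 4, 6, 5]


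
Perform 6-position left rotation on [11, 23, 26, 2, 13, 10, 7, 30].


Left rotate by 6: [7, 30, 11, 23, 26, 2, 13, 10]


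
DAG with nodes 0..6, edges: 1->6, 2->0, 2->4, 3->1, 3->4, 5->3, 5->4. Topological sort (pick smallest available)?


Kahn's algorithm, process smallest node first
Order: [2, 0, 5, 3, 1, 4, 6]


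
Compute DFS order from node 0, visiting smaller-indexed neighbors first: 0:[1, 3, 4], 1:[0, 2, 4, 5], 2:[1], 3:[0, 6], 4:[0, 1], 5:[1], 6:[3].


DFS stack-based: start with [0]
Visit order: [0, 1, 2, 4, 5, 3, 6]


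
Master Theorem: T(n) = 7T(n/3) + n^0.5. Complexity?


a=7, b=3, c=0.5. log_3(7)=1.771 > c=0.5. Case 1: O(n^log_b(a)) = O(n^1.771)
Complexity: O(n^1.771)


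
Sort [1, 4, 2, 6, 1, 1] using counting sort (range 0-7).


Count array: [0, 3, 1, 0, 1, 0, 1, 0]
Reconstruct: [1, 1, 1, 2, 4, 6]


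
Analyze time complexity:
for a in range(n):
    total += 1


Per nesting level: O(n) = O(n)
Complexity: O(n)


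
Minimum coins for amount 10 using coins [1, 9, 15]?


dp[0]=0; dp[i]=1+min(dp[i-c] for c in coins)
...dp[5]=5, dp[6]=6, dp[7]=7, dp[8]=8, dp[9]=1, dp[10]=2
Minimum coins for 10 = 2


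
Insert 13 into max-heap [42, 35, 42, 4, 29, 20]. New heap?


Append 13: [42, 35, 42, 4, 29, 20, 13]
Bubble up: no swaps needed
Result: [42, 35, 42, 4, 29, 20, 13]


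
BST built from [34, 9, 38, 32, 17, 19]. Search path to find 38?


BST root = 34
Search for 38: compare at each node
Path: [34, 38]


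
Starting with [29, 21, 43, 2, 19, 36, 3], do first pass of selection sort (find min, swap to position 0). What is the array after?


After one pass: [2, 21, 43, 29, 19, 36, 3]


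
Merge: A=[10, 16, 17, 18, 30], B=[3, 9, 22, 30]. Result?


Compare heads, take smaller each step.
Merged: [3, 9, 10, 16, 17, 18, 22, 30, 30]


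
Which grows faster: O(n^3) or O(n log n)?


linearithmic grows slower than cubic
O(n log n) is asymptotically smaller; O(n^3) grows faster


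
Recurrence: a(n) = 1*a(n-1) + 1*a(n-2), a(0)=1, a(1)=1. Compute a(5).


Build bottom-up:
...a(3)=3, a(4)=5, a(5)=1*5+1*3=8


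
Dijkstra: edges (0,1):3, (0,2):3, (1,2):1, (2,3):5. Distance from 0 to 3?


Dijkstra from 0:
Distances: {0: 0, 1: 3, 2: 3, 3: 8}
Shortest distance to 3 = 8, path = [0, 2, 3]


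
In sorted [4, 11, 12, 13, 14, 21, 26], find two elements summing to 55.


Two pointers: lo=0, hi=6
No pair sums to 55


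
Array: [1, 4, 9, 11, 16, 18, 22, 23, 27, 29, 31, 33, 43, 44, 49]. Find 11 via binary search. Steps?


Search for 11:
[0,14] mid=7 arr[7]=23
[0,6] mid=3 arr[3]=11
Total: 2 comparisons


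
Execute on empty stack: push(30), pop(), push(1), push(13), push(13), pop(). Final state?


push(30) -> [30]
pop() returns 30 -> []
push(1) -> [1]
push(13) -> [1, 13]
push(13) -> [1, 13, 13]
pop() returns 13 -> [1, 13]
Final stack (bottom to top): [1, 13]


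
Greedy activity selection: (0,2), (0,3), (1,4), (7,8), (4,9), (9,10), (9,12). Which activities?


Greedy: pick earliest-ending, then skip overlaps.
Selected (3 activities): [(0, 2), (7, 8), (9, 10)]


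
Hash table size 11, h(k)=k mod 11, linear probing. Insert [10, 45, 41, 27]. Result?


Insertions: 10->slot 10; 45->slot 1; 41->slot 8; 27->slot 5
Table: [None, 45, None, None, None, 27, None, None, 41, None, 10]


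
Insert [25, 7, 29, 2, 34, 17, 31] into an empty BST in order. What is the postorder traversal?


Root = 25; build tree by BST insertion.
Postorder traversal: [2, 17, 7, 31, 34, 29, 25]


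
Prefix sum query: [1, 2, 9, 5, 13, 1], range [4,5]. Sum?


Prefix sums: [0, 1, 3, 12, 17, 30, 31]
Sum[4..5] = prefix[6] - prefix[4] = 31 - 17 = 14


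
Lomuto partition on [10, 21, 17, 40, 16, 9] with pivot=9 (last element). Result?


Elements <= 9 go left of pivot.
Result: [9, 21, 17, 40, 16, 10], pivot at index 0


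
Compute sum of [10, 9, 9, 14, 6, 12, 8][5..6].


Prefix sums: [0, 10, 19, 28, 42, 48, 60, 68]
Sum[5..6] = prefix[7] - prefix[5] = 68 - 48 = 20


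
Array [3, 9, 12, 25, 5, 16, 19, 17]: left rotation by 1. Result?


Left rotate by 1: [9, 12, 25, 5, 16, 19, 17, 3]


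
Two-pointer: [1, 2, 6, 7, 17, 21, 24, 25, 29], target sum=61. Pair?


Two pointers: lo=0, hi=8
No pair sums to 61


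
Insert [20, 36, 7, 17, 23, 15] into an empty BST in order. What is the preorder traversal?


Root = 20; build tree by BST insertion.
Preorder traversal: [20, 7, 17, 15, 36, 23]


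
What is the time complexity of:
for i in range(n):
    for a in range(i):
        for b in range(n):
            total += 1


Per nesting level: O(n) * O(n) [triangular over i] * O(n) = O(n^3)
Complexity: O(n^3)


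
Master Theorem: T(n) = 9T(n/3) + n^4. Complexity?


a=9, b=3, c=4. log_3(9)=2 < c=4. Case 3: O(n^c) = O(n^4)
Complexity: O(n^4)


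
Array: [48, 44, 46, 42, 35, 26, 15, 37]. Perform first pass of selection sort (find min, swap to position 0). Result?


After one pass: [15, 44, 46, 42, 35, 26, 48, 37]


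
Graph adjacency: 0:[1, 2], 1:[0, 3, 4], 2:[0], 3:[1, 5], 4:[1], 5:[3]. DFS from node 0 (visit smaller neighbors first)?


DFS stack-based: start with [0]
Visit order: [0, 1, 3, 5, 4, 2]


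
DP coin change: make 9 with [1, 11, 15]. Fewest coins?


dp[0]=0; dp[i]=1+min(dp[i-c] for c in coins)
...dp[4]=4, dp[5]=5, dp[6]=6, dp[7]=7, dp[8]=8, dp[9]=9
Minimum coins for 9 = 9


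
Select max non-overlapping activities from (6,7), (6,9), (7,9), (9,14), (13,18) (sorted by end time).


Greedy: pick earliest-ending, then skip overlaps.
Selected (3 activities): [(6, 7), (7, 9), (9, 14)]


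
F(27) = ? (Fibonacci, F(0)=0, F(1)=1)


F(n)=F(n-1)+F(n-2)
...F(25)=75025, F(26)=121393, F(27)=196418


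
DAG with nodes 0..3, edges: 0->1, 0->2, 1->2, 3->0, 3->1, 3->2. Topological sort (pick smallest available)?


Kahn's algorithm, process smallest node first
Order: [3, 0, 1, 2]


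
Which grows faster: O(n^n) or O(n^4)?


quartic grows slower than n^n
O(n^4) is asymptotically smaller; O(n^n) grows faster


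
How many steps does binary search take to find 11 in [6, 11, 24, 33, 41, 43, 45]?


Search for 11:
[0,6] mid=3 arr[3]=33
[0,2] mid=1 arr[1]=11
Total: 2 comparisons


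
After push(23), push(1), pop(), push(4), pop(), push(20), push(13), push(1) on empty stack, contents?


push(23) -> [23]
push(1) -> [23, 1]
pop() returns 1 -> [23]
push(4) -> [23, 4]
pop() returns 4 -> [23]
push(20) -> [23, 20]
push(13) -> [23, 20, 13]
push(1) -> [23, 20, 13, 1]
Final stack (bottom to top): [23, 20, 13, 1]


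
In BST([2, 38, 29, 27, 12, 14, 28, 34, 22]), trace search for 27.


BST root = 2
Search for 27: compare at each node
Path: [2, 38, 29, 27]


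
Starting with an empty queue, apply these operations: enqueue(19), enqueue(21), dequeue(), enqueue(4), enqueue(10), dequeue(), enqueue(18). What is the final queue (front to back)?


enqueue(19) -> [19]
enqueue(21) -> [19, 21]
dequeue() returns 19 -> [21]
enqueue(4) -> [21, 4]
enqueue(10) -> [21, 4, 10]
dequeue() returns 21 -> [4, 10]
enqueue(18) -> [4, 10, 18]
Final queue (front to back): [4, 10, 18]


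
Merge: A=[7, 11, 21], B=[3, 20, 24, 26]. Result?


Compare heads, take smaller each step.
Merged: [3, 7, 11, 20, 21, 24, 26]


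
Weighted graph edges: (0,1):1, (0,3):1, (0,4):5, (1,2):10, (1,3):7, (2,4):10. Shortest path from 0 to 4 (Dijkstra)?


Dijkstra from 0:
Distances: {0: 0, 1: 1, 2: 11, 3: 1, 4: 5}
Shortest distance to 4 = 5, path = [0, 4]


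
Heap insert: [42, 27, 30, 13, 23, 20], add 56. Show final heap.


Append 56: [42, 27, 30, 13, 23, 20, 56]
Bubble up: swap idx 6(56) with idx 2(30); swap idx 2(56) with idx 0(42)
Result: [56, 27, 42, 13, 23, 20, 30]


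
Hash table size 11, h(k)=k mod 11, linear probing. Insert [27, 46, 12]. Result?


Insertions: 27->slot 5; 46->slot 2; 12->slot 1
Table: [None, 12, 46, None, None, 27, None, None, None, None, None]


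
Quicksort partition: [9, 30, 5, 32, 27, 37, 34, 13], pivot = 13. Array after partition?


Elements <= 13 go left of pivot.
Result: [9, 5, 13, 32, 27, 37, 34, 30], pivot at index 2


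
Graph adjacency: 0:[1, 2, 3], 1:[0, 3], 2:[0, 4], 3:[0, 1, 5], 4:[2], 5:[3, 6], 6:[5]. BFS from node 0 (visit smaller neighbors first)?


BFS queue: start with [0]
Visit order: [0, 1, 2, 3, 4, 5, 6]


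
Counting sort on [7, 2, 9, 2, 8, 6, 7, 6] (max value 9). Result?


Count array: [0, 0, 2, 0, 0, 0, 2, 2, 1, 1]
Reconstruct: [2, 2, 6, 6, 7, 7, 8, 9]


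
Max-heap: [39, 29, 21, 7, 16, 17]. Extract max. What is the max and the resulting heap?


Max = 39
Replace root with last, heapify down
Resulting heap: [29, 17, 21, 7, 16]


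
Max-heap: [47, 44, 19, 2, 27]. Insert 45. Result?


Append 45: [47, 44, 19, 2, 27, 45]
Bubble up: swap idx 5(45) with idx 2(19)
Result: [47, 44, 45, 2, 27, 19]


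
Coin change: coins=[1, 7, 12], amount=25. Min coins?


dp[0]=0; dp[i]=1+min(dp[i-c] for c in coins)
...dp[20]=3, dp[21]=3, dp[22]=4, dp[23]=5, dp[24]=2, dp[25]=3
Minimum coins for 25 = 3


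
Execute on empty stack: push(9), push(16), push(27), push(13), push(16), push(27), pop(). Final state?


push(9) -> [9]
push(16) -> [9, 16]
push(27) -> [9, 16, 27]
push(13) -> [9, 16, 27, 13]
push(16) -> [9, 16, 27, 13, 16]
push(27) -> [9, 16, 27, 13, 16, 27]
pop() returns 27 -> [9, 16, 27, 13, 16]
Final stack (bottom to top): [9, 16, 27, 13, 16]


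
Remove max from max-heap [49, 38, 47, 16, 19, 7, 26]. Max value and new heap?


Max = 49
Replace root with last, heapify down
Resulting heap: [47, 38, 26, 16, 19, 7]


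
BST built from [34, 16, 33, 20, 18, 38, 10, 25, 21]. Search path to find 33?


BST root = 34
Search for 33: compare at each node
Path: [34, 16, 33]


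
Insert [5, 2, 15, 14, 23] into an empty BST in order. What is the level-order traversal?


Root = 5; build tree by BST insertion.
Level-Order traversal: [5, 2, 15, 14, 23]


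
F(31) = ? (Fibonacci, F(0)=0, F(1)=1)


F(n)=F(n-1)+F(n-2)
...F(29)=514229, F(30)=832040, F(31)=1346269


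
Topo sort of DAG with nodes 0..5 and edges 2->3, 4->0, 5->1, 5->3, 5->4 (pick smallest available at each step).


Kahn's algorithm, process smallest node first
Order: [2, 5, 1, 3, 4, 0]


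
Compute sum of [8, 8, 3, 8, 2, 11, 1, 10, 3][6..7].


Prefix sums: [0, 8, 16, 19, 27, 29, 40, 41, 51, 54]
Sum[6..7] = prefix[8] - prefix[6] = 51 - 40 = 11
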